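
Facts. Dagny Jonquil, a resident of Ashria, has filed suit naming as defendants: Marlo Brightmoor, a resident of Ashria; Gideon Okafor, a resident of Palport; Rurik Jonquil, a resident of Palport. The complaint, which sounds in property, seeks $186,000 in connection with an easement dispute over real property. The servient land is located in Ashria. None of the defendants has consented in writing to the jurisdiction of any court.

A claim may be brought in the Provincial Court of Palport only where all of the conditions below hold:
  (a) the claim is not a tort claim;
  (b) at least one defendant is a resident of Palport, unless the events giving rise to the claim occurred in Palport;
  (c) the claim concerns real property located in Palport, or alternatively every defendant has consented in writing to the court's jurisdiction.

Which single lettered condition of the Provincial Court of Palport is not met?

The Provincial Court of Palport:
  (a) The claim is a property claim, not a tort claim. Condition met.
  (b) Gideon Okafor resides in Palport. Condition met.
  (c) The property lies in Ashria, not Palport; no such written consent has been filed — none of the alternatives is met. Fails.
Only condition (c) fails.

(c)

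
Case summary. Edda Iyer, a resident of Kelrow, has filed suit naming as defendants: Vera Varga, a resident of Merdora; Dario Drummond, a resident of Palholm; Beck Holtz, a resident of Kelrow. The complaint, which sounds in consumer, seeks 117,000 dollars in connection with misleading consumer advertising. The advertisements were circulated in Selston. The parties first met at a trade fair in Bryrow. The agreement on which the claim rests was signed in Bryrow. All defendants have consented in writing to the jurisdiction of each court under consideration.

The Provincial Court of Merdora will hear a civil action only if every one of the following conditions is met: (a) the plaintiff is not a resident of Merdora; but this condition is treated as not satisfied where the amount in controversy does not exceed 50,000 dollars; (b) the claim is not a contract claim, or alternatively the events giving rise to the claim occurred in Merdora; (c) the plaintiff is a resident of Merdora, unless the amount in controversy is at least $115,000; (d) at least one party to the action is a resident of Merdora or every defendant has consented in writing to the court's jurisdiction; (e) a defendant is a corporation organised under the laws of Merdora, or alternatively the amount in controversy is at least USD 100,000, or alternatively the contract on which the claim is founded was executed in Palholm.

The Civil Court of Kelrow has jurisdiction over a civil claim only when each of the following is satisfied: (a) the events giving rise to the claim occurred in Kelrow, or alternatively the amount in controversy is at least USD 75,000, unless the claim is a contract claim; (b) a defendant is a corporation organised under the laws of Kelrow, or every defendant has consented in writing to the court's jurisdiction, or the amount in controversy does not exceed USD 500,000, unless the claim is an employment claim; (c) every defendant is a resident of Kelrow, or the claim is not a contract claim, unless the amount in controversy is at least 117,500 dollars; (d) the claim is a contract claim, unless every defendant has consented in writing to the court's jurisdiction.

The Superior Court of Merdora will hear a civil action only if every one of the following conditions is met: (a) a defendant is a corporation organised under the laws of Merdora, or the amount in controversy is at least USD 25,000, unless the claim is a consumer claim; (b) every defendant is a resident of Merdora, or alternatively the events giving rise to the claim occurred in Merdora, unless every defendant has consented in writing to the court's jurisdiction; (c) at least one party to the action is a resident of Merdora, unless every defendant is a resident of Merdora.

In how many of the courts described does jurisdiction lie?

The Provincial Court of Merdora:
  (a) The plaintiff resides in Kelrow, which is not Merdora. The exception is not triggered, since the amount in controversy is $117,000, above the $50,000 ceiling. Condition met.
  (b) The claim is a consumer claim, not a contract claim, so one alternative holds. Met.
  (c) The plaintiff resides in Kelrow, not Merdora. The proviso rescues it, though: the amount in controversy is $117,000, which meets the $115,000 floor. Condition met.
  (d) Vera Varga resides in Merdora, so this disjunct is met. Condition met.
  (e) The amount in controversy is $117,000, which meets the USD 100,000 floor, which satisfies one of the alternatives. Satisfied.
  → Every requirement is satisfied — jurisdiction.
The Civil Court of Kelrow:
  (a) The amount in controversy is 117,000 dollars, which meets the 75,000 dollars floor — that alternative is enough. Satisfied.
  (b) Every defendant has filed written consent, so this disjunct is met. Met.
  (c) The claim is a consumer claim, not a contract claim, so one alternative holds. Condition met.
  (d) The claim is a consumer claim, not a contract claim. However, every defendant has filed written consent, so the 'unless' proviso supplies this condition. Satisfied.
  → All conditions met; jurisdiction exists.
The Superior Court of Merdora:
  (a) The amount in controversy is USD 117,000, which meets the $25,000 floor, so one alternative holds. Satisfied.
  (b) The defendants reside as follows — Vera Varga in Merdora, Dario Drummond in Palholm, Beck Holtz in Kelrow — not all in Merdora; the operative events occurred in Selston, not Merdora — every alternative fails. But every defendant has filed written consent, and the 'unless' clause therefore excuses the requirement. Met.
  (c) Vera Varga resides in Merdora. Met.
  → The court has jurisdiction.
Courts with jurisdiction: the Provincial Court of Merdora, the Civil Court of Kelrow, the Superior Court of Merdora — 3 in total.

3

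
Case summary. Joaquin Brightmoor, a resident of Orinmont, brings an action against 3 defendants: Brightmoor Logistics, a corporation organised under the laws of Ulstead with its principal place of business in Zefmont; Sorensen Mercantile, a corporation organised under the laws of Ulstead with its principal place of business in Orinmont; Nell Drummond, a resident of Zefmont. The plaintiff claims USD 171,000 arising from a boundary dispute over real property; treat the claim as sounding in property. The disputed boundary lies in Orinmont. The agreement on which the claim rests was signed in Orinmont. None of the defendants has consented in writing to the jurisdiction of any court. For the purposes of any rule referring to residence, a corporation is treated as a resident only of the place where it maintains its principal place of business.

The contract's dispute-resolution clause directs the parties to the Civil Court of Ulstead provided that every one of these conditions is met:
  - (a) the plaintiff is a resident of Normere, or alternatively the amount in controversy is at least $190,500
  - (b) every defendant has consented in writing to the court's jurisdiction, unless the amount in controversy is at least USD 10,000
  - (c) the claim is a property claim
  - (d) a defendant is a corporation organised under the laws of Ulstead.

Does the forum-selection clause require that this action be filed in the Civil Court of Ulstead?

The Civil Court of Ulstead:
  (a) The plaintiff resides in Orinmont, not Normere; the amount in controversy is USD 171,000, below the 190,500 dollars floor — none of the alternatives is met. Not satisfied.
  (b) No such written consent has been filed. However, the amount in controversy is $171,000, which meets the 10,000 dollars floor, so the 'unless' proviso supplies this condition. Satisfied.
  (c) The claim is a property claim. Satisfied.
  (d) Brightmoor Logistics is organised under the laws of Ulstead. Condition met.
  → Forum clause is not triggered.

No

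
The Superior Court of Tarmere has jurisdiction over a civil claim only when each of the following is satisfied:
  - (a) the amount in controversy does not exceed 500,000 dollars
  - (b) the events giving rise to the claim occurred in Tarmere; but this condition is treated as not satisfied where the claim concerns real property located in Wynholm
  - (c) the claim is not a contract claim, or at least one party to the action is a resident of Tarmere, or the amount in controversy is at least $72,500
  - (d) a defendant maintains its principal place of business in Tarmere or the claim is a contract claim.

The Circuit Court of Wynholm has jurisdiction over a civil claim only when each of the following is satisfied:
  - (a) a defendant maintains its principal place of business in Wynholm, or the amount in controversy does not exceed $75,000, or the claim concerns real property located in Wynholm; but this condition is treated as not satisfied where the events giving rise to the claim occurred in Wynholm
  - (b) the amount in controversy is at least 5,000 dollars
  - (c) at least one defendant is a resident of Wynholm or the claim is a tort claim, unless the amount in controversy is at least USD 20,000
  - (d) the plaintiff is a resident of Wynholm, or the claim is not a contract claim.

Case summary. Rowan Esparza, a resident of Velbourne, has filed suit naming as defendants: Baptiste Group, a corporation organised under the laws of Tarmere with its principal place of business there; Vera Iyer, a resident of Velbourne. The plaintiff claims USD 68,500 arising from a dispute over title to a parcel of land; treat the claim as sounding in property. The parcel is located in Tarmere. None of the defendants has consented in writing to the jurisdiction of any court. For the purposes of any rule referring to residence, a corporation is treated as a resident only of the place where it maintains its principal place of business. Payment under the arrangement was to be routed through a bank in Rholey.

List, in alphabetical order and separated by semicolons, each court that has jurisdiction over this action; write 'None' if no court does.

the Circuit Court of Wynholm; the Superior Court of Tarmere

The Superior Court of Tarmere:
  (a) The amount in controversy is $68,500, within the USD 500,000 ceiling. Satisfied.
  (b) The operative events occurred in Tarmere. The carve-out does not apply: the property lies in Tarmere, not Wynholm. Met.
  (c) The claim is a property claim, not a contract claim, which satisfies one of the alternatives. Condition met.
  (d) Baptiste Group has its principal place of business in Tarmere, so this disjunct is met. Satisfied.
  → The court has jurisdiction.
The Circuit Court of Wynholm:
  (a) The amount in controversy is USD 68,500, within the $75,000 ceiling, which satisfies one of the alternatives. The carve-out does not apply: the operative events occurred in Tarmere, not Wynholm. Met.
  (b) The amount in controversy is USD 68,500, which meets the USD 5,000 floor. Satisfied.
  (c) No defendant resides in Wynholm (they reside in Tarmere, Velbourne); the claim is a property claim, not a tort claim — none of the alternatives is met. However, the amount in controversy is $68,500, which meets the 20,000 dollars floor, so the 'unless' proviso supplies this condition. Condition met.
  (d) The claim is a property claim, not a contract claim, so one alternative holds. Condition met.
  → Every requirement is satisfied — jurisdiction.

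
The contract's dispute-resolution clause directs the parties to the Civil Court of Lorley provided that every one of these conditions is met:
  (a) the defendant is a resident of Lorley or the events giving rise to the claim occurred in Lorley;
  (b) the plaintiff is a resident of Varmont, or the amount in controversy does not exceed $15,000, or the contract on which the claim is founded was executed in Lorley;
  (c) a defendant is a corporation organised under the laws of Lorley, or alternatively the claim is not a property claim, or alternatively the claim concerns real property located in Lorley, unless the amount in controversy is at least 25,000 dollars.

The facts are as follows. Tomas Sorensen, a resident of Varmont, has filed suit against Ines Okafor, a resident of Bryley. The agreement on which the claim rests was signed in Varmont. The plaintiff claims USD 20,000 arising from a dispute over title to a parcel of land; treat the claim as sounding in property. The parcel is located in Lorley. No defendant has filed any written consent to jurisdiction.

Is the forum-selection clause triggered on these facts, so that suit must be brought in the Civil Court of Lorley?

Yes

The Civil Court of Lorley:
  (a) The operative events occurred in Lorley, so one alternative holds. Met.
  (b) The plaintiff resides in Varmont, so this disjunct is met. Satisfied.
  (c) The property lies in Lorley, so one alternative holds. Met.
  → The clause applies.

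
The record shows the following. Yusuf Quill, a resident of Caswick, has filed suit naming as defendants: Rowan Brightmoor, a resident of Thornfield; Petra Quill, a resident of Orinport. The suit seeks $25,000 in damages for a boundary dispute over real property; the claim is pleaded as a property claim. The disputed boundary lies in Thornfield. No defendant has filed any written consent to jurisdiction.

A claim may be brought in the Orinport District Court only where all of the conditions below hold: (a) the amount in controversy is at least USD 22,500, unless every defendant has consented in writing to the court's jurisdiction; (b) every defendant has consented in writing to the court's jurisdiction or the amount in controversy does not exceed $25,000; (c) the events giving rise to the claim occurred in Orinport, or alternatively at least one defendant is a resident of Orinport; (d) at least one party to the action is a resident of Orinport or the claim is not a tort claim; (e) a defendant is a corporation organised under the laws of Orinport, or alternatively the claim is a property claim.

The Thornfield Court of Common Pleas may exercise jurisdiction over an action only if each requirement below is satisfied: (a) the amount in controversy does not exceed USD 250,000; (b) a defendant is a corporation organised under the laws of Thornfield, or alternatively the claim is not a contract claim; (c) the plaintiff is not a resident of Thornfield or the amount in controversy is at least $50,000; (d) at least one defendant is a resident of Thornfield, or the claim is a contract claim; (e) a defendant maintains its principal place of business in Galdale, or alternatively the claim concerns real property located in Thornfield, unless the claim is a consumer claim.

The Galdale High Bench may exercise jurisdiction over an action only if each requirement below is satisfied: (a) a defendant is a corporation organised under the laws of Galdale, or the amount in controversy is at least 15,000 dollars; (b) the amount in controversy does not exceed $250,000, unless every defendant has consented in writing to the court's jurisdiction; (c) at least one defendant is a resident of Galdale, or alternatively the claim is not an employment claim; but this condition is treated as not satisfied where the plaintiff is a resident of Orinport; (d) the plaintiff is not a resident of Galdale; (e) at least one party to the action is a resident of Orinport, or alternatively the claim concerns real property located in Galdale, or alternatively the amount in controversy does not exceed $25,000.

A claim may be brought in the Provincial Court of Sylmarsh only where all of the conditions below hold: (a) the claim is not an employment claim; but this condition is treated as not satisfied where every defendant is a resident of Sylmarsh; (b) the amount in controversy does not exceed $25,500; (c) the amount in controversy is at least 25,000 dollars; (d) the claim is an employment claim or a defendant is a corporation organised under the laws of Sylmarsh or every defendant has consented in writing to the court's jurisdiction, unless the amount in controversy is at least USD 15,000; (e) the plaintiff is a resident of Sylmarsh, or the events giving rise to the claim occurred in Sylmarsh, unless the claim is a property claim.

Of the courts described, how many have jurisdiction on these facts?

4

The Orinport District Court:
  (a) The amount in controversy is $25,000, which meets the 22,500 dollars floor. Condition met.
  (b) The amount in controversy is 25,000 dollars, within the $25,000 ceiling — that alternative is enough. Condition met.
  (c) Petra Quill resides in Orinport, which satisfies one of the alternatives. Satisfied.
  (d) Petra Quill resides in Orinport, which satisfies one of the alternatives. Satisfied.
  (e) The claim is a property claim — that alternative is enough. Satisfied.
  → All conditions met; jurisdiction exists.
The Thornfield Court of Common Pleas:
  (a) The amount in controversy is USD 25,000, within the $250,000 ceiling. Satisfied.
  (b) The claim is a property claim, not a contract claim, which satisfies one of the alternatives. Met.
  (c) The plaintiff resides in Caswick, which is not Thornfield, so this disjunct is met. Condition met.
  (d) Rowan Brightmoor resides in Thornfield — that alternative is enough. Satisfied.
  (e) The property lies in Thornfield, which satisfies one of the alternatives. Met.
  → The court has jurisdiction.
The Galdale High Bench:
  (a) The amount in controversy is 25,000 dollars, which meets the 15,000 dollars floor, so this disjunct is met. Met.
  (b) The amount in controversy is $25,000, within the $250,000 ceiling. Condition met.
  (c) The claim is a property claim, not an employment claim, which satisfies one of the alternatives. The exception is not triggered, since the plaintiff resides in Caswick, not Orinport. Met.
  (d) The plaintiff resides in Caswick, which is not Galdale. Satisfied.
  (e) Petra Quill resides in Orinport — that alternative is enough. Met.
  → All conditions met; jurisdiction exists.
The Provincial Court of Sylmarsh:
  (a) The claim is a property claim, not an employment claim. The carve-out does not apply: the defendants reside as follows — Rowan Brightmoor in Thornfield, Petra Quill in Orinport — not all in Sylmarsh. Satisfied.
  (b) The amount in controversy is $25,000, within the USD 25,500 ceiling. Met.
  (c) The amount in controversy is USD 25,000, which meets the USD 25,000 floor. Satisfied.
  (d) The claim is a property claim, not an employment claim; no defendant is a corporation; no such written consent has been filed — every alternative fails. However, the amount in controversy is $25,000, which meets the USD 15,000 floor, so the 'unless' proviso supplies this condition. Met.
  (e) The plaintiff resides in Caswick, not Sylmarsh; the operative events occurred in Thornfield, not Sylmarsh — no alternative holds. But the claim is a property claim, and the 'unless' clause therefore excuses the requirement. Satisfied.
  → Every requirement is satisfied — jurisdiction.
Courts with jurisdiction: the Orinport District Court, the Thornfield Court of Common Pleas, the Galdale High Bench, the Provincial Court of Sylmarsh — 4 in total.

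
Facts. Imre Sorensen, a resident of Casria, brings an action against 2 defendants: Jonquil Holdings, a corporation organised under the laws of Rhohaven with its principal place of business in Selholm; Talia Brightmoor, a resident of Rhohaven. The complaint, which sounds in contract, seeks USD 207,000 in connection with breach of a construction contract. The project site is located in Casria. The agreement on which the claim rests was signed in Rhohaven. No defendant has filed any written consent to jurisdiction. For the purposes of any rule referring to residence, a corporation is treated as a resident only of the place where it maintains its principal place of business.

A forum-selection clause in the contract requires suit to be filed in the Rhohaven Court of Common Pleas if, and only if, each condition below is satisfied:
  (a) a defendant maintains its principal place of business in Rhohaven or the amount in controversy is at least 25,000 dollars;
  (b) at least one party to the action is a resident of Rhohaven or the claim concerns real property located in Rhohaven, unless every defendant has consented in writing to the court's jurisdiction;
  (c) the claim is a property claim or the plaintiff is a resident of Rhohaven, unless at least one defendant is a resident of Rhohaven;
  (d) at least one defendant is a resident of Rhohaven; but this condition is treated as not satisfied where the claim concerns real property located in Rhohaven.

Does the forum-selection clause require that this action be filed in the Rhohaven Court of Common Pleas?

The Rhohaven Court of Common Pleas:
  (a) The amount in controversy is $207,000, which meets the 25,000 dollars floor, so one alternative holds. Met.
  (b) Talia Brightmoor resides in Rhohaven, so this disjunct is met. Satisfied.
  (c) The claim is a contract claim, not a property claim; the plaintiff resides in Casria, not Rhohaven — no alternative holds. But Talia Brightmoor resides in Rhohaven, and the 'unless' clause therefore excuses the requirement. Satisfied.
  (d) Talia Brightmoor resides in Rhohaven. And the carve-out is inapplicable — the claim does not concern real property. Condition met.
  → Forum clause is triggered.

Yes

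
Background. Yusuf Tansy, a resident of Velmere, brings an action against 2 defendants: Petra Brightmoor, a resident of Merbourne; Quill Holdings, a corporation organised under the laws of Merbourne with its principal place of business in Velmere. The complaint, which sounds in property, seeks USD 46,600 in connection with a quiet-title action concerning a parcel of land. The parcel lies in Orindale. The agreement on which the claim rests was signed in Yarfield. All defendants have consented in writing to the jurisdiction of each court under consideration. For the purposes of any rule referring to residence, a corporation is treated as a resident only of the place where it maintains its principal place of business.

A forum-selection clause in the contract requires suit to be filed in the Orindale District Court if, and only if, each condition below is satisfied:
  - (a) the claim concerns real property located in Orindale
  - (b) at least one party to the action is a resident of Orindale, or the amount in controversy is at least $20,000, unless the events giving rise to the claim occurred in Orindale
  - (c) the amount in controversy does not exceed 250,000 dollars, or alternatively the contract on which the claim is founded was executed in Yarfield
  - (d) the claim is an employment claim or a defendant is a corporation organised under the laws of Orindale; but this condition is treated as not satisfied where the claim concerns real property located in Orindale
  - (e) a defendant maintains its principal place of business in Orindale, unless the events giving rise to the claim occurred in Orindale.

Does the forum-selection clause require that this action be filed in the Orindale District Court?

The Orindale District Court:
  (a) The property lies in Orindale. Met.
  (b) The amount in controversy is USD 46,600, which meets the USD 20,000 floor — that alternative is enough. Condition met.
  (c) The amount in controversy is $46,600, within the USD 250,000 ceiling, which satisfies one of the alternatives. Met.
  (d) The claim is a property claim, not an employment claim; the corporate defendant(s) are organised in Merbourne, not Orindale — none of the alternatives is met. Not satisfied.
  (e) The corporate defendant(s) have their principal place of business in Velmere, not Orindale. But the operative events occurred in Orindale, and the 'unless' clause therefore excuses the requirement. Condition met.
  → The clause does not apply.

No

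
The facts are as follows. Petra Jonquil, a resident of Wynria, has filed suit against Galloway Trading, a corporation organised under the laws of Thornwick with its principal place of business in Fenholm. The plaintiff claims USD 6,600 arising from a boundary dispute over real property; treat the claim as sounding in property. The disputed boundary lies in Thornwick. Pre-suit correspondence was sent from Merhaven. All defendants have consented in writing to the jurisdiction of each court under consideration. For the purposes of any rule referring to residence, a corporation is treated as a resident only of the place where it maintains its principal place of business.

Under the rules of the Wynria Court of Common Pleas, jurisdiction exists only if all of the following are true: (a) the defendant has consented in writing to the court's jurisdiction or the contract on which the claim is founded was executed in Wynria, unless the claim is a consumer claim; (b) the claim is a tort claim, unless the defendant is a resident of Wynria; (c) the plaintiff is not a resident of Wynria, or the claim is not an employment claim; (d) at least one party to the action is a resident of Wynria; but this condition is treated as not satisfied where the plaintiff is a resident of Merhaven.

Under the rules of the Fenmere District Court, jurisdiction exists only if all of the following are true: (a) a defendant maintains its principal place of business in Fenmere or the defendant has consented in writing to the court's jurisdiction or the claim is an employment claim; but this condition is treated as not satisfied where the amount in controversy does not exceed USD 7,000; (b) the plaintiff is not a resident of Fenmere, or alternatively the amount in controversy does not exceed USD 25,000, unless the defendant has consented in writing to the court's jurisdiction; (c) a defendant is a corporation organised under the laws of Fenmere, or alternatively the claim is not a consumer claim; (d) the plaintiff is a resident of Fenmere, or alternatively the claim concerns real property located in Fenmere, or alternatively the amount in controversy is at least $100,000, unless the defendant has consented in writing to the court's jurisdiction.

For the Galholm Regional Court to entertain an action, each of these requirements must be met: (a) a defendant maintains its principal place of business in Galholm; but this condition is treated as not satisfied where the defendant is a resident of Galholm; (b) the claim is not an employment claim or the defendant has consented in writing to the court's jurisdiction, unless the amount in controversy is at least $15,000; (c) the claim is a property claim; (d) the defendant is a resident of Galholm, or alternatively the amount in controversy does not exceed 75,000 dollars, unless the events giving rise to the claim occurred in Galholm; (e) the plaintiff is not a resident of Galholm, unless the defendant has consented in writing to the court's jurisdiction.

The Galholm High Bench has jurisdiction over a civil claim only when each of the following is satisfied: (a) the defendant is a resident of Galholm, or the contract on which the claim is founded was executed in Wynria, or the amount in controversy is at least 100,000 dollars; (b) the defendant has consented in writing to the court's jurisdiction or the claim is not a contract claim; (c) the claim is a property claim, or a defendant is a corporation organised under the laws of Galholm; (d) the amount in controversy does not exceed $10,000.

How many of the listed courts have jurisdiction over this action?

The Wynria Court of Common Pleas:
  (a) Every defendant has filed written consent, which satisfies one of the alternatives. Satisfied.
  (b) The claim is a property claim, not a tort claim. Nor does the 'unless' clause help: the defendant resides in Fenholm, not Wynria. Not met.
  (c) The claim is a property claim, not an employment claim, so this disjunct is met. Met.
  (d) Petra Jonquil resides in Wynria. And the carve-out is inapplicable — the plaintiff resides in Wynria, not Merhaven. Satisfied.
  → The court lacks jurisdiction.
The Fenmere District Court:
  (a) Every defendant has filed written consent — that alternative is enough. However, the amount in controversy is USD 6,600, within the USD 7,000 ceiling, which falls within the stated exception and so defeats the condition. Not met.
  (b) The plaintiff resides in Wynria, which is not Fenmere, so this disjunct is met. Met.
  (c) The claim is a property claim, not a consumer claim, so one alternative holds. Satisfied.
  (d) The plaintiff resides in Wynria, not Fenmere; the property lies in Thornwick, not Fenmere; the amount in controversy is $6,600, below the 100,000 dollars floor — no alternative holds. The proviso rescues it, though: every defendant has filed written consent. Met.
  → At least one condition fails; no jurisdiction.
The Galholm Regional Court:
  (a) The corporate defendant(s) have their principal place of business in Fenholm, not Galholm. Not satisfied.
  (b) The claim is a property claim, not an employment claim, so one alternative holds. Condition met.
  (c) The claim is a property claim. Met.
  (d) The amount in controversy is $6,600, within the USD 75,000 ceiling, so this disjunct is met. Condition met.
  (e) The plaintiff resides in Wynria, which is not Galholm. Satisfied.
  → The court lacks jurisdiction.
The Galholm High Bench:
  (a) The defendant resides in Fenholm, not Galholm; no contract (and hence no place of execution) is alleged; the amount in controversy is 6,600 dollars, below the $100,000 floor — none of the alternatives is met. Fails.
  (b) Every defendant has filed written consent, which satisfies one of the alternatives. Satisfied.
  (c) The claim is a property claim, so one alternative holds. Met.
  (d) The amount in controversy is $6,600, within the $10,000 ceiling. Met.
  → At least one condition fails; no jurisdiction.
No court satisfies all of its conditions.

0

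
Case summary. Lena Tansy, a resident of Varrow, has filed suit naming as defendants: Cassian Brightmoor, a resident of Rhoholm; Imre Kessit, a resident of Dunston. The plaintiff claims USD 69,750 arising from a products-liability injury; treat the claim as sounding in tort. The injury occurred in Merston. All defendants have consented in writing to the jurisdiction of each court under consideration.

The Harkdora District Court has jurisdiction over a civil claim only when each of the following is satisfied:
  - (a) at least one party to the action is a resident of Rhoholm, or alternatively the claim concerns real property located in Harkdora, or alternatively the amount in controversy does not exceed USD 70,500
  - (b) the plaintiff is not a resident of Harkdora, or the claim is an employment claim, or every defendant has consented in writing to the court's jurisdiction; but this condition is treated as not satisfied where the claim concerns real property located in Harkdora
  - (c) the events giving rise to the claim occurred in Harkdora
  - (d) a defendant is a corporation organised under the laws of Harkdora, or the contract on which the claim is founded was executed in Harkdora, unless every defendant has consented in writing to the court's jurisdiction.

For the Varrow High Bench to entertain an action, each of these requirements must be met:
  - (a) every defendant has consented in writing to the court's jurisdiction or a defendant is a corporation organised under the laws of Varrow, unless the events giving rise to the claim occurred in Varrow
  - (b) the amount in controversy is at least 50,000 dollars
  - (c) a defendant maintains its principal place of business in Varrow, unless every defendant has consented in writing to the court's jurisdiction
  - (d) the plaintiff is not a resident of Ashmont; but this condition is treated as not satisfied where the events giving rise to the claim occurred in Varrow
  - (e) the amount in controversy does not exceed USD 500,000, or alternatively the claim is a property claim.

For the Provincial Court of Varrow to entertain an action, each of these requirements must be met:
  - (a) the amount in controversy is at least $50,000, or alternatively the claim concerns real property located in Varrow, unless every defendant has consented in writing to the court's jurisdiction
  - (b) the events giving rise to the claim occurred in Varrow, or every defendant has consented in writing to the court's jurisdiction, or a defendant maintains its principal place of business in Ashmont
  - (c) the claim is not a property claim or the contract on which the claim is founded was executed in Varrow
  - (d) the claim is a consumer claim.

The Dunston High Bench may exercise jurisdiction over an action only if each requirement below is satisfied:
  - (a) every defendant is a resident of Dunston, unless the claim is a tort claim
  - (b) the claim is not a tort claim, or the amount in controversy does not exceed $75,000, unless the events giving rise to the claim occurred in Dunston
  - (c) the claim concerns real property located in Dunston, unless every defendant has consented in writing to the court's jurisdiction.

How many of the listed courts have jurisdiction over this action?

The Harkdora District Court:
  (a) Cassian Brightmoor resides in Rhoholm, so one alternative holds. Met.
  (b) The plaintiff resides in Varrow, which is not Harkdora — that alternative is enough. The exception is not triggered, since the claim does not concern real property. Met.
  (c) The operative events occurred in Merston, not Harkdora. Not met.
  (d) No defendant is a corporation; no contract (and hence no place of execution) is alleged — no alternative holds. However, every defendant has filed written consent, so the 'unless' proviso supplies this condition. Met.
  → No jurisdiction.
The Varrow High Bench:
  (a) Every defendant has filed written consent, which satisfies one of the alternatives. Satisfied.
  (b) The amount in controversy is USD 69,750, which meets the $50,000 floor. Condition met.
  (c) No defendant is a corporation. But every defendant has filed written consent, and the 'unless' clause therefore excuses the requirement. Satisfied.
  (d) The plaintiff resides in Varrow, which is not Ashmont. And the carve-out is inapplicable — the operative events occurred in Merston, not Varrow. Satisfied.
  (e) The amount in controversy is USD 69,750, within the $500,000 ceiling, which satisfies one of the alternatives. Met.
  → Jurisdiction lies.
The Provincial Court of Varrow:
  (a) The amount in controversy is USD 69,750, which meets the USD 50,000 floor, so one alternative holds. Satisfied.
  (b) Every defendant has filed written consent, which satisfies one of the alternatives. Met.
  (c) The claim is a tort claim, not a property claim — that alternative is enough. Satisfied.
  (d) The claim is a tort claim, not a consumer claim. Fails.
  → At least one condition fails; no jurisdiction.
The Dunston High Bench:
  (a) The defendants reside as follows — Cassian Brightmoor in Rhoholm, Imre Kessit in Dunston — not all in Dunston. The proviso rescues it, though: the claim is a tort claim. Satisfied.
  (b) The amount in controversy is $69,750, within the 75,000 dollars ceiling — that alternative is enough. Condition met.
  (c) The claim does not concern real property. However, every defendant has filed written consent, so the 'unless' proviso supplies this condition. Satisfied.
  → Every requirement is satisfied — jurisdiction.
Courts with jurisdiction: the Varrow High Bench, the Dunston High Bench — 2 in total.

2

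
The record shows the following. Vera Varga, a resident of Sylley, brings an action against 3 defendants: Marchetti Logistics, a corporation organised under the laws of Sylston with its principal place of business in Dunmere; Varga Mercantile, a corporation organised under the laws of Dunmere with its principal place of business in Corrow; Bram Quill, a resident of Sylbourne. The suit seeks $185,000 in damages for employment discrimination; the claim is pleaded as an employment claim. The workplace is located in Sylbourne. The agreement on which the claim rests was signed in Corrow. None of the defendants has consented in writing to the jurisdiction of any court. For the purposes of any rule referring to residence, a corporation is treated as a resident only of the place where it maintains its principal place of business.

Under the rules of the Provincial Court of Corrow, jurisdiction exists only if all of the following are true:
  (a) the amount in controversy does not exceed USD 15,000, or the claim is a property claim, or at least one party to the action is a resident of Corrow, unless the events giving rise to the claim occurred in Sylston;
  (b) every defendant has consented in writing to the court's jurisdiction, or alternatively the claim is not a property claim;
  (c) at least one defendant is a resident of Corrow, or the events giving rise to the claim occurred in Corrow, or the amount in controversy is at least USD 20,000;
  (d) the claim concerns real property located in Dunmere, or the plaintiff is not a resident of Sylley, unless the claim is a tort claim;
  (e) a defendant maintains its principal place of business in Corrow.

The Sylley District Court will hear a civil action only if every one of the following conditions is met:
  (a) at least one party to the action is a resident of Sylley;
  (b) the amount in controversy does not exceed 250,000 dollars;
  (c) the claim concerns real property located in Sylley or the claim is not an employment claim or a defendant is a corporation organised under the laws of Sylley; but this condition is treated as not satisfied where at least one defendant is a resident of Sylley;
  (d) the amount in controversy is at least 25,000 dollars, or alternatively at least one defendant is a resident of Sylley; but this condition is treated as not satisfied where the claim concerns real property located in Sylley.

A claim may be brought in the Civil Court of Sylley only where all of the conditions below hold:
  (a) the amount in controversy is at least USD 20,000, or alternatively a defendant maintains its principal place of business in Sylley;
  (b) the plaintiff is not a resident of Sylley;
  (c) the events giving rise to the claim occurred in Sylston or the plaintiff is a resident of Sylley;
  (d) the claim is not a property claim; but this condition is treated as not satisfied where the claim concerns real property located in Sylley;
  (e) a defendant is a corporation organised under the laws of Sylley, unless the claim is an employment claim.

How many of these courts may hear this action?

The Provincial Court of Corrow:
  (a) Varga Mercantile resides in Corrow — that alternative is enough. Condition met.
  (b) The claim is an employment claim, not a property claim, so one alternative holds. Satisfied.
  (c) Varga Mercantile resides in Corrow, so this disjunct is met. Condition met.
  (d) The claim does not concern real property; the plaintiff resides in Sylley — no alternative holds. And the claim is an employment claim, not a tort claim, so the proviso does not save it. Not met.
  (e) Varga Mercantile has its principal place of business in Corrow. Met.
  → No jurisdiction.
The Sylley District Court:
  (a) Vera Varga resides in Sylley. Condition met.
  (b) The amount in controversy is 185,000 dollars, within the 250,000 dollars ceiling. Satisfied.
  (c) The claim does not concern real property; the claim is an employment claim; the corporate defendant(s) are organised in Dunmere, Sylston, not Sylley — every alternative fails. Fails.
  (d) The amount in controversy is 185,000 dollars, which meets the $25,000 floor, so this disjunct is met. And the carve-out is inapplicable — the claim does not concern real property. Condition met.
  → The court lacks jurisdiction.
The Civil Court of Sylley:
  (a) The amount in controversy is $185,000, which meets the USD 20,000 floor, so this disjunct is met. Condition met.
  (b) The plaintiff resides in Sylley. Not met.
  (c) The plaintiff resides in Sylley — that alternative is enough. Satisfied.
  (d) The claim is an employment claim, not a property claim. The exception is not triggered, since the claim does not concern real property. Met.
  (e) The corporate defendant(s) are organised in Dunmere, Sylston, not Sylley. However, the claim is an employment claim, so the 'unless' proviso supplies this condition. Satisfied.
  → No jurisdiction.
No court satisfies all of its conditions.

0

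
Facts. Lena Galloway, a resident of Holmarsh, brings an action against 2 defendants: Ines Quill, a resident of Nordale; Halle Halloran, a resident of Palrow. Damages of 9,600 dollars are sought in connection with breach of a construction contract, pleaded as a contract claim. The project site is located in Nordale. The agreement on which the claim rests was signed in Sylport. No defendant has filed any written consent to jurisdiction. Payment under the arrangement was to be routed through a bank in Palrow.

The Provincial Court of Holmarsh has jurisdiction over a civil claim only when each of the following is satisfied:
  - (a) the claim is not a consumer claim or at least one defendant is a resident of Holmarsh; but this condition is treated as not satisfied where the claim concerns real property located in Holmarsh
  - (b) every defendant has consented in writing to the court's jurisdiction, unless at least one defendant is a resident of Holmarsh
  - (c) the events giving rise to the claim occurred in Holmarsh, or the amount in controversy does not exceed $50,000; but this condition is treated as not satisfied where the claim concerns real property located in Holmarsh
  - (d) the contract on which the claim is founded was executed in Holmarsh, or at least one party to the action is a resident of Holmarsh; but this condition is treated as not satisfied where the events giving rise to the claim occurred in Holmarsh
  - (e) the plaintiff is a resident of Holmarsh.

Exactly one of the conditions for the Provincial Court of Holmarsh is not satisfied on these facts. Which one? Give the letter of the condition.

The Provincial Court of Holmarsh:
  (a) The claim is a contract claim, not a consumer claim, so one alternative holds. The carve-out does not apply: the claim does not concern real property. Condition met.
  (b) No such written consent has been filed. The proviso offers no rescue either, since no defendant resides in Holmarsh (they reside in Nordale, Palrow). Fails.
  (c) The amount in controversy is USD 9,600, within the 50,000 dollars ceiling — that alternative is enough. The carve-out does not apply: the claim does not concern real property. Condition met.
  (d) Lena Galloway resides in Holmarsh, which satisfies one of the alternatives. The carve-out does not apply: the operative events occurred in Nordale, not Holmarsh. Satisfied.
  (e) The plaintiff resides in Holmarsh. Met.
Only condition (b) fails.

(b)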